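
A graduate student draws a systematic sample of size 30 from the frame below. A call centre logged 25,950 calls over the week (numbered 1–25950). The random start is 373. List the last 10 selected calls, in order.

k = N/n = 25950/30 = 865
21st selection = 373 + 20×865 = 17673
22nd: 17673 + 865 = 18538
23rd: 18538 + 865 = 19403
24th: 19403 + 865 = 20268
25th: 20268 + 865 = 21133
26th: 21133 + 865 = 21998
27th: 21998 + 865 = 22863
28th: 22863 + 865 = 23728
29th: 23728 + 865 = 24593
30th: 24593 + 865 = 25458

17673, 18538, 19403, 20268, 21133, 21998, 22863, 23728, 24593, 25458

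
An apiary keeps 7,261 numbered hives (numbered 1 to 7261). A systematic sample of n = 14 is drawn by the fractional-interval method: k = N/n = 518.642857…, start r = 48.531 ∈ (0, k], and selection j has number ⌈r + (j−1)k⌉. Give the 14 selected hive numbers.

49, 568, 1086, 1605, 2124, 2642, 3161, 3680, 4198, 4717, 5235, 5754, 6273, 6791

j=1: r + 0k = 48.531 → ⌈·⌉ = 49
j=2: r + 1k = 567.173857… → ⌈·⌉ = 568
j=3: r + 2k = 1085.816714… → ⌈·⌉ = 1086
j=4: r + 3k = 1604.459571… → ⌈·⌉ = 1605
j=5: r + 4k = 2123.102428… → ⌈·⌉ = 2124
j=6: r + 5k = 2641.745285… → ⌈·⌉ = 2642
j=7: r + 6k = 3160.388142… → ⌈·⌉ = 3161
j=8: r + 7k = 3679.031 → ⌈·⌉ = 3680
j=9: r + 8k = 4197.673857… → ⌈·⌉ = 4198
j=10: r + 9k = 4716.316714… → ⌈·⌉ = 4717
j=11: r + 10k = 5234.959571… → ⌈·⌉ = 5235
j=12: r + 11k = 5753.602428… → ⌈·⌉ = 5754
j=13: r + 12k = 6272.245285… → ⌈·⌉ = 6273
j=14: r + 13k = 6790.888142… → ⌈·⌉ = 6791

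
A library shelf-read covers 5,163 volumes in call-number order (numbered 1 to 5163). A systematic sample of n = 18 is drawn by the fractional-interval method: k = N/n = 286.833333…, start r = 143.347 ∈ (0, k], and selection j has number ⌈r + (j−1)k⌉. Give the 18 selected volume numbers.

144, 431, 718, 1004, 1291, 1578, 1865, 2152, 2439, 2725, 3012, 3299, 3586, 3873, 4160, 4446, 4733, 5020

j=1: r + 0k = 143.347 → ⌈·⌉ = 144
j=2: r + 1k = 430.180333… → ⌈·⌉ = 431
j=3: r + 2k = 717.013666… → ⌈·⌉ = 718
j=4: r + 3k = 1003.847 → ⌈·⌉ = 1004
j=5: r + 4k = 1290.680333… → ⌈·⌉ = 1291
j=6: r + 5k = 1577.513666… → ⌈·⌉ = 1578
j=7: r + 6k = 1864.347 → ⌈·⌉ = 1865
j=8: r + 7k = 2151.180333… → ⌈·⌉ = 2152
j=9: r + 8k = 2438.013666… → ⌈·⌉ = 2439
j=10: r + 9k = 2724.847 → ⌈·⌉ = 2725
j=11: r + 10k = 3011.680333… → ⌈·⌉ = 3012
j=12: r + 11k = 3298.513666… → ⌈·⌉ = 3299
j=13: r + 12k = 3585.347 → ⌈·⌉ = 3586
j=14: r + 13k = 3872.180333… → ⌈·⌉ = 3873
j=15: r + 14k = 4159.013666… → ⌈·⌉ = 4160
j=16: r + 15k = 4445.847 → ⌈·⌉ = 4446
j=17: r + 16k = 4732.680333… → ⌈·⌉ = 4733
j=18: r + 17k = 5019.513666… → ⌈·⌉ = 5020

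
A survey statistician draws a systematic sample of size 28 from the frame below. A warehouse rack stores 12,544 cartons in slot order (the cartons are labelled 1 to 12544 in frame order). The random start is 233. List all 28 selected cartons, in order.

k = N/n = 12544/28 = 448
carton 1: 233
carton 2: 233 + 448 = 681
carton 3: 681 + 448 = 1129
carton 4: 1129 + 448 = 1577
carton 5: 1577 + 448 = 2025
carton 6: 2025 + 448 = 2473
carton 7: 2473 + 448 = 2921
carton 8: 2921 + 448 = 3369
carton 9: 3369 + 448 = 3817
carton 10: 3817 + 448 = 4265
carton 11: 4265 + 448 = 4713
carton 12: 4713 + 448 = 5161
carton 13: 5161 + 448 = 5609
carton 14: 5609 + 448 = 6057
carton 15: 6057 + 448 = 6505
carton 16: 6505 + 448 = 6953
carton 17: 6953 + 448 = 7401
carton 18: 7401 + 448 = 7849
carton 19: 7849 + 448 = 8297
carton 20: 8297 + 448 = 8745
carton 21: 8745 + 448 = 9193
carton 22: 9193 + 448 = 9641
carton 23: 9641 + 448 = 10089
carton 24: 10089 + 448 = 10537
carton 25: 10537 + 448 = 10985
carton 26: 10985 + 448 = 11433
carton 27: 11433 + 448 = 11881
carton 28: 11881 + 448 = 12329

233, 681, 1129, 1577, 2025, 2473, 2921, 3369, 3817, 4265, 4713, 5161, 5609, 6057, 6505, 6953, 7401, 7849, 8297, 8745, 9193, 9641, 10089, 10537, 10985, 11433, 11881, 12329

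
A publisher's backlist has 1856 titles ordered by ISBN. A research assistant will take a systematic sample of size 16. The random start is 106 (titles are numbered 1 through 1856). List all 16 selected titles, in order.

k = N/n = 1856/16 = 116
title 1: 106
title 2: 106 + 116 = 222
title 3: 222 + 116 = 338
title 4: 338 + 116 = 454
title 5: 454 + 116 = 570
title 6: 570 + 116 = 686
title 7: 686 + 116 = 802
title 8: 802 + 116 = 918
title 9: 918 + 116 = 1034
title 10: 1034 + 116 = 1150
title 11: 1150 + 116 = 1266
title 12: 1266 + 116 = 1382
title 13: 1382 + 116 = 1498
title 14: 1498 + 116 = 1614
title 15: 1614 + 116 = 1730
title 16: 1730 + 116 = 1846

106, 222, 338, 454, 570, 686, 802, 918, 1034, 1150, 1266, 1382, 1498, 1614, 1730, 1846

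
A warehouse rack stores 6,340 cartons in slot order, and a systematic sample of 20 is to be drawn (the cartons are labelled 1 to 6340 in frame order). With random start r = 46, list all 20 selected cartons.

k = N/n = 6340/20 = 317
carton 1: 46
carton 2: 46 + 317 = 363
carton 3: 363 + 317 = 680
carton 4: 680 + 317 = 997
carton 5: 997 + 317 = 1314
carton 6: 1314 + 317 = 1631
carton 7: 1631 + 317 = 1948
carton 8: 1948 + 317 = 2265
carton 9: 2265 + 317 = 2582
carton 10: 2582 + 317 = 2899
carton 11: 2899 + 317 = 3216
carton 12: 3216 + 317 = 3533
carton 13: 3533 + 317 = 3850
carton 14: 3850 + 317 = 4167
carton 15: 4167 + 317 = 4484
carton 16: 4484 + 317 = 4801
carton 17: 4801 + 317 = 5118
carton 18: 5118 + 317 = 5435
carton 19: 5435 + 317 = 5752
carton 20: 5752 + 317 = 6069

46, 363, 680, 997, 1314, 1631, 1948, 2265, 2582, 2899, 3216, 3533, 3850, 4167, 4484, 4801, 5118, 5435, 5752, 6069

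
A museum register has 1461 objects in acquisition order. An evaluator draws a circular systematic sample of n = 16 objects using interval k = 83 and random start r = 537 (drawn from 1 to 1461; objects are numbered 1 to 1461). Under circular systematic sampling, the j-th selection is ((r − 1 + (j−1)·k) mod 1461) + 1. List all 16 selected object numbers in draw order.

Selection 1: 537
Selection 2: 537 + 83 = 620
Selection 3: 620 + 83 = 703
Selection 4: 703 + 83 = 786
Selection 5: 786 + 83 = 869
Selection 6: 869 + 83 = 952
Selection 7: 952 + 83 = 1035
Selection 8: 1035 + 83 = 1118
Selection 9: 1118 + 83 = 1201
Selection 10: 1201 + 83 = 1284
Selection 11: 1284 + 83 = 1367
Selection 12: 1367 + 83 = 1450
Selection 13: 1450 + 83 = 1533 → 1533 − 1461 = 72
Selection 14: 72 + 83 = 155
Selection 15: 155 + 83 = 238
Selection 16: 238 + 83 = 321

537, 620, 703, 786, 869, 952, 1035, 1118, 1201, 1284, 1367, 1450, 72, 155, 238, 321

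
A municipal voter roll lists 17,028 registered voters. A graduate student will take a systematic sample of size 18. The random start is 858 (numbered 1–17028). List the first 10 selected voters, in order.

858, 1804, 2750, 3696, 4642, 5588, 6534, 7480, 8426, 9372

k = N/n = 17028/18 = 946
voter 1: 858
voter 2: 858 + 946 = 1804
voter 3: 1804 + 946 = 2750
voter 4: 2750 + 946 = 3696
voter 5: 3696 + 946 = 4642
voter 6: 4642 + 946 = 5588
voter 7: 5588 + 946 = 6534
voter 8: 6534 + 946 = 7480
voter 9: 7480 + 946 = 8426
voter 10: 8426 + 946 = 9372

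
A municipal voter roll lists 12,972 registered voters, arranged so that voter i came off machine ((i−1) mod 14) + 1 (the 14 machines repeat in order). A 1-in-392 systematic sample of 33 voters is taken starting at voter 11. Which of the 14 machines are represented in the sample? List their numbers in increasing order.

Consecutive selections differ by k = 392, so their machine numbers differ by 392 mod 14 = 0.
gcd(392, 14) = 14, so the sample visits 14/14 = 1 distinct residues mod 14.
Start 11 is machine 11; the machines hit are 11.

11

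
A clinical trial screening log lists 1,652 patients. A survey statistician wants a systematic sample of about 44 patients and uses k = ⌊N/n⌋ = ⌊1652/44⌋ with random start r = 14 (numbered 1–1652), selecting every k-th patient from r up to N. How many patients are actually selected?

k = ⌊1652/44⌋ = 37
Achieved size = ⌊(1652 − 14)/37⌋ + 1 = ⌊1638/37⌋ + 1 = 44 + 1 = 45
(last selection: 14 + 44×37 = 1642 ≤ 1652; next would be 1679 > 1652)

45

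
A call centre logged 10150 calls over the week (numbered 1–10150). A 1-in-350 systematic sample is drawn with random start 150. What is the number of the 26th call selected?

8900

k = 350
26th selection = r + (26−1)·k = 150 + 25×350 = 150 + 8750 = 8900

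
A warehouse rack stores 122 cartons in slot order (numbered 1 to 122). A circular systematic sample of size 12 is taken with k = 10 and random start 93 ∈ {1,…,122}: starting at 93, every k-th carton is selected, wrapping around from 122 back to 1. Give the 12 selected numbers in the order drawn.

Selection 1: 93
Selection 2: 93 + 10 = 103
Selection 3: 103 + 10 = 113
Selection 4: 113 + 10 = 123 → 123 − 122 = 1
Selection 5: 1 + 10 = 11
Selection 6: 11 + 10 = 21
Selection 7: 21 + 10 = 31
Selection 8: 31 + 10 = 41
Selection 9: 41 + 10 = 51
Selection 10: 51 + 10 = 61
Selection 11: 61 + 10 = 71
Selection 12: 71 + 10 = 81

93, 103, 113, 1, 11, 21, 31, 41, 51, 61, 71, 81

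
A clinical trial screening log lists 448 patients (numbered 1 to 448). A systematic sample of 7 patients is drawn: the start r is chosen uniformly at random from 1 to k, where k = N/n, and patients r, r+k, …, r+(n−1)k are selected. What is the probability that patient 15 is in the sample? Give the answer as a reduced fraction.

k = 448/7 = 64.
Patient 15 is selected iff r ≡ 15 (mod 64); exactly one such r in {1,…,64}.
Inclusion probability = 1/64.

1/64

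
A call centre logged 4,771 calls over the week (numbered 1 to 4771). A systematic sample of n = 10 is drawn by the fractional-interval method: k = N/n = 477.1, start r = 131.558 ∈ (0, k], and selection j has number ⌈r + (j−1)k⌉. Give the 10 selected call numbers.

132, 609, 1086, 1563, 2040, 2518, 2995, 3472, 3949, 4426

j=1: r + 0k = 131.558 → ⌈·⌉ = 132
j=2: r + 1k = 608.658 → ⌈·⌉ = 609
j=3: r + 2k = 1085.758 → ⌈·⌉ = 1086
j=4: r + 3k = 1562.858 → ⌈·⌉ = 1563
j=5: r + 4k = 2039.958 → ⌈·⌉ = 2040
j=6: r + 5k = 2517.058 → ⌈·⌉ = 2518
j=7: r + 6k = 2994.158 → ⌈·⌉ = 2995
j=8: r + 7k = 3471.258 → ⌈·⌉ = 3472
j=9: r + 8k = 3948.358 → ⌈·⌉ = 3949
j=10: r + 9k = 4425.458 → ⌈·⌉ = 4426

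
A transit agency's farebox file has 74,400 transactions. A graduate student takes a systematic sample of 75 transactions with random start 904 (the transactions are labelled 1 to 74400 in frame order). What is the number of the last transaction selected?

k = 74400/75 = 992
75th selection = r + (75−1)·k = 904 + 74×992 = 904 + 73408 = 74312

74312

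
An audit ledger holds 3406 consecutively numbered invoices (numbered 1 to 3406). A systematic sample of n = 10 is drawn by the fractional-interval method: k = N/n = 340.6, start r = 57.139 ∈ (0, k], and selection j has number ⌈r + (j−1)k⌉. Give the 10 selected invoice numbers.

j=1: r + 0k = 57.139 → ⌈·⌉ = 58
j=2: r + 1k = 397.739 → ⌈·⌉ = 398
j=3: r + 2k = 738.339 → ⌈·⌉ = 739
j=4: r + 3k = 1078.939 → ⌈·⌉ = 1079
j=5: r + 4k = 1419.539 → ⌈·⌉ = 1420
j=6: r + 5k = 1760.139 → ⌈·⌉ = 1761
j=7: r + 6k = 2100.739 → ⌈·⌉ = 2101
j=8: r + 7k = 2441.339 → ⌈·⌉ = 2442
j=9: r + 8k = 2781.939 → ⌈·⌉ = 2782
j=10: r + 9k = 3122.539 → ⌈·⌉ = 3123

58, 398, 739, 1079, 1420, 1761, 2101, 2442, 2782, 3123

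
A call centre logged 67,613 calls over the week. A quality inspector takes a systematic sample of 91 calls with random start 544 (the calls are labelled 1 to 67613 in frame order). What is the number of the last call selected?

k = 67613/91 = 743
91st selection = r + (91−1)·k = 544 + 90×743 = 544 + 66870 = 67414

67414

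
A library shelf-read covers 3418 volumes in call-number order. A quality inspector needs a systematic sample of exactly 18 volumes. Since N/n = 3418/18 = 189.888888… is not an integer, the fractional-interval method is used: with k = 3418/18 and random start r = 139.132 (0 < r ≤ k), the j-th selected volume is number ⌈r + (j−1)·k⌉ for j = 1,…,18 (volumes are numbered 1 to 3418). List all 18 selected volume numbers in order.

j=1: r + 0k = 139.132 → ⌈·⌉ = 140
j=2: r + 1k = 329.020888… → ⌈·⌉ = 330
j=3: r + 2k = 518.909777… → ⌈·⌉ = 519
j=4: r + 3k = 708.798666… → ⌈·⌉ = 709
j=5: r + 4k = 898.687555… → ⌈·⌉ = 899
j=6: r + 5k = 1088.576444… → ⌈·⌉ = 1089
j=7: r + 6k = 1278.465333… → ⌈·⌉ = 1279
j=8: r + 7k = 1468.354222… → ⌈·⌉ = 1469
j=9: r + 8k = 1658.243111… → ⌈·⌉ = 1659
j=10: r + 9k = 1848.132 → ⌈·⌉ = 1849
j=11: r + 10k = 2038.020888… → ⌈·⌉ = 2039
j=12: r + 11k = 2227.909777… → ⌈·⌉ = 2228
j=13: r + 12k = 2417.798666… → ⌈·⌉ = 2418
j=14: r + 13k = 2607.687555… → ⌈·⌉ = 2608
j=15: r + 14k = 2797.576444… → ⌈·⌉ = 2798
j=16: r + 15k = 2987.465333… → ⌈·⌉ = 2988
j=17: r + 16k = 3177.354222… → ⌈·⌉ = 3178
j=18: r + 17k = 3367.243111… → ⌈·⌉ = 3368

140, 330, 519, 709, 899, 1089, 1279, 1469, 1659, 1849, 2039, 2228, 2418, 2608, 2798, 2988, 3178, 3368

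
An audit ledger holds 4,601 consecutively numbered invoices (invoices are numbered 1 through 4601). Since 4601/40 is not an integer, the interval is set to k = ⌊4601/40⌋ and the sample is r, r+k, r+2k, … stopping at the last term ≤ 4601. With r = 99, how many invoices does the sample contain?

40

k = ⌊4601/40⌋ = 115
Achieved size = ⌊(4601 − 99)/115⌋ + 1 = ⌊4502/115⌋ + 1 = 39 + 1 = 40
(last selection: 99 + 39×115 = 4584 ≤ 4601; next would be 4699 > 4601)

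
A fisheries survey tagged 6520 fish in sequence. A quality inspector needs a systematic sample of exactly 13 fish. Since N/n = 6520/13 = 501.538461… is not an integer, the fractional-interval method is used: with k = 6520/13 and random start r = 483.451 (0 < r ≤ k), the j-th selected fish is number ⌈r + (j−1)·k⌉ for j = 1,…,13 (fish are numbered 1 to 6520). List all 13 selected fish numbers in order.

j=1: r + 0k = 483.451 → ⌈·⌉ = 484
j=2: r + 1k = 984.989461… → ⌈·⌉ = 985
j=3: r + 2k = 1486.527923… → ⌈·⌉ = 1487
j=4: r + 3k = 1988.066384… → ⌈·⌉ = 1989
j=5: r + 4k = 2489.604846… → ⌈·⌉ = 2490
j=6: r + 5k = 2991.143307… → ⌈·⌉ = 2992
j=7: r + 6k = 3492.681769… → ⌈·⌉ = 3493
j=8: r + 7k = 3994.220230… → ⌈·⌉ = 3995
j=9: r + 8k = 4495.758692… → ⌈·⌉ = 4496
j=10: r + 9k = 4997.297153… → ⌈·⌉ = 4998
j=11: r + 10k = 5498.835615… → ⌈·⌉ = 5499
j=12: r + 11k = 6000.374076… → ⌈·⌉ = 6001
j=13: r + 12k = 6501.912538… → ⌈·⌉ = 6502

484, 985, 1487, 1989, 2490, 2992, 3493, 3995, 4496, 4998, 5499, 6001, 6502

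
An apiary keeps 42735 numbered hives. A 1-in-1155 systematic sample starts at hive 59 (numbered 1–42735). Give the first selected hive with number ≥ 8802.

9299

k = 1155
Steps past start: ⌈(8802 − 59)/1155⌉ = ⌈8743/1155⌉ = 8
Selected hive: 59 + 8×1155 = 9299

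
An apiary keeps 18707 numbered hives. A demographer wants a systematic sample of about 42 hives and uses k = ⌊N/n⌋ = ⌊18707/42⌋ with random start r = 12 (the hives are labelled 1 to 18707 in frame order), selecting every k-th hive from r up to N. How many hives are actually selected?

k = ⌊18707/42⌋ = 445
Achieved size = ⌊(18707 − 12)/445⌋ + 1 = ⌊18695/445⌋ + 1 = 42 + 1 = 43
(last selection: 12 + 42×445 = 18702 ≤ 18707; next would be 19147 > 18707)

43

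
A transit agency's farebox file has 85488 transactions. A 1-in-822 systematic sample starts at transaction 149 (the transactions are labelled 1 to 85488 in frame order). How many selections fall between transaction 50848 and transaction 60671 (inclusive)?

12

k = 822
First selection ≥ 50848: 149 + ⌈(50848−149)/822⌉·822 = 149 + 62×822 = 51113
Last selection ≤ 60671: 149 + ⌊(60671−149)/822⌋·822 = 149 + 73×822 = 60155
Count = 73 − 62 + 1 = 12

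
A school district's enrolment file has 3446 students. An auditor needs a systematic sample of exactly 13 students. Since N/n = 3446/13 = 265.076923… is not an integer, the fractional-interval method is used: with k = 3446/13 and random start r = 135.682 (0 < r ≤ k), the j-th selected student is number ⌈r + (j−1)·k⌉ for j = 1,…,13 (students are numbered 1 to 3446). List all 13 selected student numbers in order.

136, 401, 666, 931, 1196, 1462, 1727, 1992, 2257, 2522, 2787, 3052, 3317

j=1: r + 0k = 135.682 → ⌈·⌉ = 136
j=2: r + 1k = 400.758923… → ⌈·⌉ = 401
j=3: r + 2k = 665.835846… → ⌈·⌉ = 666
j=4: r + 3k = 930.912769… → ⌈·⌉ = 931
j=5: r + 4k = 1195.989692… → ⌈·⌉ = 1196
j=6: r + 5k = 1461.066615… → ⌈·⌉ = 1462
j=7: r + 6k = 1726.143538… → ⌈·⌉ = 1727
j=8: r + 7k = 1991.220461… → ⌈·⌉ = 1992
j=9: r + 8k = 2256.297384… → ⌈·⌉ = 2257
j=10: r + 9k = 2521.374307… → ⌈·⌉ = 2522
j=11: r + 10k = 2786.451230… → ⌈·⌉ = 2787
j=12: r + 11k = 3051.528153… → ⌈·⌉ = 3052
j=13: r + 12k = 3316.605076… → ⌈·⌉ = 3317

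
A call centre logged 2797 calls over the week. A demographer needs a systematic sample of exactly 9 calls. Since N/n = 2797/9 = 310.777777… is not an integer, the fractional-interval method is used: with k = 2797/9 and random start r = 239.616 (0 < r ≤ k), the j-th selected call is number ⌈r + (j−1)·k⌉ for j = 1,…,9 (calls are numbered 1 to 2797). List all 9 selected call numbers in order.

240, 551, 862, 1172, 1483, 1794, 2105, 2416, 2726

j=1: r + 0k = 239.616 → ⌈·⌉ = 240
j=2: r + 1k = 550.393777… → ⌈·⌉ = 551
j=3: r + 2k = 861.171555… → ⌈·⌉ = 862
j=4: r + 3k = 1171.949333… → ⌈·⌉ = 1172
j=5: r + 4k = 1482.727111… → ⌈·⌉ = 1483
j=6: r + 5k = 1793.504888… → ⌈·⌉ = 1794
j=7: r + 6k = 2104.282666… → ⌈·⌉ = 2105
j=8: r + 7k = 2415.060444… → ⌈·⌉ = 2416
j=9: r + 8k = 2725.838222… → ⌈·⌉ = 2726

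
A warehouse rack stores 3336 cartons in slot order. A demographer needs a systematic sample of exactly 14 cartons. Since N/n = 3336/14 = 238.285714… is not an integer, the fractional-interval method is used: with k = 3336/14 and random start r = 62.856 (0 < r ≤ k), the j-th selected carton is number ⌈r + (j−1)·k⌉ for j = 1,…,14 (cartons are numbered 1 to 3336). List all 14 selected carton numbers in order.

j=1: r + 0k = 62.856 → ⌈·⌉ = 63
j=2: r + 1k = 301.141714… → ⌈·⌉ = 302
j=3: r + 2k = 539.427428… → ⌈·⌉ = 540
j=4: r + 3k = 777.713142… → ⌈·⌉ = 778
j=5: r + 4k = 1015.998857… → ⌈·⌉ = 1016
j=6: r + 5k = 1254.284571… → ⌈·⌉ = 1255
j=7: r + 6k = 1492.570285… → ⌈·⌉ = 1493
j=8: r + 7k = 1730.856 → ⌈·⌉ = 1731
j=9: r + 8k = 1969.141714… → ⌈·⌉ = 1970
j=10: r + 9k = 2207.427428… → ⌈·⌉ = 2208
j=11: r + 10k = 2445.713142… → ⌈·⌉ = 2446
j=12: r + 11k = 2683.998857… → ⌈·⌉ = 2684
j=13: r + 12k = 2922.284571… → ⌈·⌉ = 2923
j=14: r + 13k = 3160.570285… → ⌈·⌉ = 3161

63, 302, 540, 778, 1016, 1255, 1493, 1731, 1970, 2208, 2446, 2684, 2923, 3161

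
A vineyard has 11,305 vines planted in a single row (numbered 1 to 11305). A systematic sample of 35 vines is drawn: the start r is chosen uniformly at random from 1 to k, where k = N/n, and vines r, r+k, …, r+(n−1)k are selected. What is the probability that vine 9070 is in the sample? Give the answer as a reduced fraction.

1/323

k = 11305/35 = 323.
Vine 9070 is selected iff r ≡ 9070 (mod 323); exactly one such r in {1,…,323}.
Inclusion probability = 1/323.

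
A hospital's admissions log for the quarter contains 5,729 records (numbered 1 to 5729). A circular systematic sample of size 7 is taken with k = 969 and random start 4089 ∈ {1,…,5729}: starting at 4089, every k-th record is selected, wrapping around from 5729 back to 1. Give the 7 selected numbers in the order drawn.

Selection 1: 4089
Selection 2: 4089 + 969 = 5058
Selection 3: 5058 + 969 = 6027 → 6027 − 5729 = 298
Selection 4: 298 + 969 = 1267
Selection 5: 1267 + 969 = 2236
Selection 6: 2236 + 969 = 3205
Selection 7: 3205 + 969 = 4174

4089, 5058, 298, 1267, 2236, 3205, 4174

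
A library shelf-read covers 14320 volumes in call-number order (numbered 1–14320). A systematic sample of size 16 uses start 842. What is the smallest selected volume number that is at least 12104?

12477

k = 14320/16 = 895
Steps past start: ⌈(12104 − 842)/895⌉ = ⌈11262/895⌉ = 13
Selected volume: 842 + 13×895 = 12477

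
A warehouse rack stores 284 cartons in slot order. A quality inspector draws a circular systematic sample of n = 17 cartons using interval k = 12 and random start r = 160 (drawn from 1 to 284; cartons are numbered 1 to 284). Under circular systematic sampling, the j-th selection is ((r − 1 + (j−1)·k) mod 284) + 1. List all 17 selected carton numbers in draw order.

160, 172, 184, 196, 208, 220, 232, 244, 256, 268, 280, 8, 20, 32, 44, 56, 68

Selection 1: 160
Selection 2: 160 + 12 = 172
Selection 3: 172 + 12 = 184
Selection 4: 184 + 12 = 196
Selection 5: 196 + 12 = 208
Selection 6: 208 + 12 = 220
Selection 7: 220 + 12 = 232
Selection 8: 232 + 12 = 244
Selection 9: 244 + 12 = 256
Selection 10: 256 + 12 = 268
Selection 11: 268 + 12 = 280
Selection 12: 280 + 12 = 292 → 292 − 284 = 8
Selection 13: 8 + 12 = 20
Selection 14: 20 + 12 = 32
Selection 15: 32 + 12 = 44
Selection 16: 44 + 12 = 56
Selection 17: 56 + 12 = 68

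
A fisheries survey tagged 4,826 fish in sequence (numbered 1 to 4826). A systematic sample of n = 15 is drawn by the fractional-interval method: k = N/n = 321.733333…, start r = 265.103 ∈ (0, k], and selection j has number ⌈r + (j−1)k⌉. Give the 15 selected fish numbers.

j=1: r + 0k = 265.103 → ⌈·⌉ = 266
j=2: r + 1k = 586.836333… → ⌈·⌉ = 587
j=3: r + 2k = 908.569666… → ⌈·⌉ = 909
j=4: r + 3k = 1230.303 → ⌈·⌉ = 1231
j=5: r + 4k = 1552.036333… → ⌈·⌉ = 1553
j=6: r + 5k = 1873.769666… → ⌈·⌉ = 1874
j=7: r + 6k = 2195.503 → ⌈·⌉ = 2196
j=8: r + 7k = 2517.236333… → ⌈·⌉ = 2518
j=9: r + 8k = 2838.969666… → ⌈·⌉ = 2839
j=10: r + 9k = 3160.703 → ⌈·⌉ = 3161
j=11: r + 10k = 3482.436333… → ⌈·⌉ = 3483
j=12: r + 11k = 3804.169666… → ⌈·⌉ = 3805
j=13: r + 12k = 4125.903 → ⌈·⌉ = 4126
j=14: r + 13k = 4447.636333… → ⌈·⌉ = 4448
j=15: r + 14k = 4769.369666… → ⌈·⌉ = 4770

266, 587, 909, 1231, 1553, 1874, 2196, 2518, 2839, 3161, 3483, 3805, 4126, 4448, 4770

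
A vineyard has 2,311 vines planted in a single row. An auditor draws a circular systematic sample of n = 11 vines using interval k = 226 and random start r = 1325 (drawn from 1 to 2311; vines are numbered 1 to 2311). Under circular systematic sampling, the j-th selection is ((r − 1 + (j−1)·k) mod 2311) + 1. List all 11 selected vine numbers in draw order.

Selection 1: 1325
Selection 2: 1325 + 226 = 1551
Selection 3: 1551 + 226 = 1777
Selection 4: 1777 + 226 = 2003
Selection 5: 2003 + 226 = 2229
Selection 6: 2229 + 226 = 2455 → 2455 − 2311 = 144
Selection 7: 144 + 226 = 370
Selection 8: 370 + 226 = 596
Selection 9: 596 + 226 = 822
Selection 10: 822 + 226 = 1048
Selection 11: 1048 + 226 = 1274

1325, 1551, 1777, 2003, 2229, 144, 370, 596, 822, 1048, 1274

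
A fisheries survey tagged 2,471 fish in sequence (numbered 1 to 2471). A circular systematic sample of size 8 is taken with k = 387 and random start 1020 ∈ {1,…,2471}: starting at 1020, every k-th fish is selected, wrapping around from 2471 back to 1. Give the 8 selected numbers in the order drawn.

1020, 1407, 1794, 2181, 97, 484, 871, 1258

Selection 1: 1020
Selection 2: 1020 + 387 = 1407
Selection 3: 1407 + 387 = 1794
Selection 4: 1794 + 387 = 2181
Selection 5: 2181 + 387 = 2568 → 2568 − 2471 = 97
Selection 6: 97 + 387 = 484
Selection 7: 484 + 387 = 871
Selection 8: 871 + 387 = 1258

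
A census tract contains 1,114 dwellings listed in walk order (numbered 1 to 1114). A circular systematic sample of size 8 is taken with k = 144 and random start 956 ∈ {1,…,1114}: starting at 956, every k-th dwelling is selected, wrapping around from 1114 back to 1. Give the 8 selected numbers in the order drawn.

956, 1100, 130, 274, 418, 562, 706, 850

Selection 1: 956
Selection 2: 956 + 144 = 1100
Selection 3: 1100 + 144 = 1244 → 1244 − 1114 = 130
Selection 4: 130 + 144 = 274
Selection 5: 274 + 144 = 418
Selection 6: 418 + 144 = 562
Selection 7: 562 + 144 = 706
Selection 8: 706 + 144 = 850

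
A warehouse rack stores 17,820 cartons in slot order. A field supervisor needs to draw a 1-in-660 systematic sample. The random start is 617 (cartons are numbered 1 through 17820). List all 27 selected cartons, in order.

carton 1: 617
carton 2: 617 + 660 = 1277
carton 3: 1277 + 660 = 1937
carton 4: 1937 + 660 = 2597
carton 5: 2597 + 660 = 3257
carton 6: 3257 + 660 = 3917
carton 7: 3917 + 660 = 4577
carton 8: 4577 + 660 = 5237
carton 9: 5237 + 660 = 5897
carton 10: 5897 + 660 = 6557
carton 11: 6557 + 660 = 7217
carton 12: 7217 + 660 = 7877
carton 13: 7877 + 660 = 8537
carton 14: 8537 + 660 = 9197
carton 15: 9197 + 660 = 9857
carton 16: 9857 + 660 = 10517
carton 17: 10517 + 660 = 11177
carton 18: 11177 + 660 = 11837
carton 19: 11837 + 660 = 12497
carton 20: 12497 + 660 = 13157
carton 21: 13157 + 660 = 13817
carton 22: 13817 + 660 = 14477
carton 23: 14477 + 660 = 15137
carton 24: 15137 + 660 = 15797
carton 25: 15797 + 660 = 16457
carton 26: 16457 + 660 = 17117
carton 27: 17117 + 660 = 17777

617, 1277, 1937, 2597, 3257, 3917, 4577, 5237, 5897, 6557, 7217, 7877, 8537, 9197, 9857, 10517, 11177, 11837, 12497, 13157, 13817, 14477, 15137, 15797, 16457, 17117, 17777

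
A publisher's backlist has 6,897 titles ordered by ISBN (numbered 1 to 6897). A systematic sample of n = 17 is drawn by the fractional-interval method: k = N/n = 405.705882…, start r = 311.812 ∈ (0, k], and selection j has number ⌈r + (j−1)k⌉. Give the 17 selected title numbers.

j=1: r + 0k = 311.812 → ⌈·⌉ = 312
j=2: r + 1k = 717.517882… → ⌈·⌉ = 718
j=3: r + 2k = 1123.223764… → ⌈·⌉ = 1124
j=4: r + 3k = 1528.929647… → ⌈·⌉ = 1529
j=5: r + 4k = 1934.635529… → ⌈·⌉ = 1935
j=6: r + 5k = 2340.341411… → ⌈·⌉ = 2341
j=7: r + 6k = 2746.047294… → ⌈·⌉ = 2747
j=8: r + 7k = 3151.753176… → ⌈·⌉ = 3152
j=9: r + 8k = 3557.459058… → ⌈·⌉ = 3558
j=10: r + 9k = 3963.164941… → ⌈·⌉ = 3964
j=11: r + 10k = 4368.870823… → ⌈·⌉ = 4369
j=12: r + 11k = 4774.576705… → ⌈·⌉ = 4775
j=13: r + 12k = 5180.282588… → ⌈·⌉ = 5181
j=14: r + 13k = 5585.988470… → ⌈·⌉ = 5586
j=15: r + 14k = 5991.694352… → ⌈·⌉ = 5992
j=16: r + 15k = 6397.400235… → ⌈·⌉ = 6398
j=17: r + 16k = 6803.106117… → ⌈·⌉ = 6804

312, 718, 1124, 1529, 1935, 2341, 2747, 3152, 3558, 3964, 4369, 4775, 5181, 5586, 5992, 6398, 6804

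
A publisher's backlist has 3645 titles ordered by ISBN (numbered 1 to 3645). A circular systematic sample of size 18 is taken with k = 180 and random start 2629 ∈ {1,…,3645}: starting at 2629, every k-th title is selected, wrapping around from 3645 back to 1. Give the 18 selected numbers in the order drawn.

2629, 2809, 2989, 3169, 3349, 3529, 64, 244, 424, 604, 784, 964, 1144, 1324, 1504, 1684, 1864, 2044

Selection 1: 2629
Selection 2: 2629 + 180 = 2809
Selection 3: 2809 + 180 = 2989
Selection 4: 2989 + 180 = 3169
Selection 5: 3169 + 180 = 3349
Selection 6: 3349 + 180 = 3529
Selection 7: 3529 + 180 = 3709 → 3709 − 3645 = 64
Selection 8: 64 + 180 = 244
Selection 9: 244 + 180 = 424
Selection 10: 424 + 180 = 604
Selection 11: 604 + 180 = 784
Selection 12: 784 + 180 = 964
Selection 13: 964 + 180 = 1144
Selection 14: 1144 + 180 = 1324
Selection 15: 1324 + 180 = 1504
Selection 16: 1504 + 180 = 1684
Selection 17: 1684 + 180 = 1864
Selection 18: 1864 + 180 = 2044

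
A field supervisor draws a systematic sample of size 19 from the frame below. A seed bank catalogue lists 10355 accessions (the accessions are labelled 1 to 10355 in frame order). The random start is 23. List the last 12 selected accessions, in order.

k = N/n = 10355/19 = 545
8th selection = 23 + 7×545 = 3838
9th: 3838 + 545 = 4383
10th: 4383 + 545 = 4928
11th: 4928 + 545 = 5473
12th: 5473 + 545 = 6018
13th: 6018 + 545 = 6563
14th: 6563 + 545 = 7108
15th: 7108 + 545 = 7653
16th: 7653 + 545 = 8198
17th: 8198 + 545 = 8743
18th: 8743 + 545 = 9288
19th: 9288 + 545 = 9833

3838, 4383, 4928, 5473, 6018, 6563, 7108, 7653, 8198, 8743, 9288, 9833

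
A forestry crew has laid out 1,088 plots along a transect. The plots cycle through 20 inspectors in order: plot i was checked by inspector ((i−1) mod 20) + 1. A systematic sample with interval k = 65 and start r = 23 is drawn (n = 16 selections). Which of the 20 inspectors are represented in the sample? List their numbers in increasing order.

Consecutive selections differ by k = 65, so their inspector numbers differ by 65 mod 20 = 5.
gcd(65, 20) = 5, so the sample visits 20/5 = 4 distinct residues mod 20.
Start 23 is inspector 3; the inspectors hit are 3, 8, 13, 18.

3, 8, 13, 18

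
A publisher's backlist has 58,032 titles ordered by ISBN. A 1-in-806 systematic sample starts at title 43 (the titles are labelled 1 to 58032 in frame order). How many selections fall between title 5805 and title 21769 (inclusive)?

19

k = 806
First selection ≥ 5805: 43 + ⌈(5805−43)/806⌉·806 = 43 + 8×806 = 6491
Last selection ≤ 21769: 43 + ⌊(21769−43)/806⌋·806 = 43 + 26×806 = 20999
Count = 26 − 8 + 1 = 19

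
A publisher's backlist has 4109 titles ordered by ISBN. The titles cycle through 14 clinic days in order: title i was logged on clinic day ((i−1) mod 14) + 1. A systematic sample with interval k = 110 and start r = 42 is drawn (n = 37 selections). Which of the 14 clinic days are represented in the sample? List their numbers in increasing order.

Consecutive selections differ by k = 110, so their clinic day numbers differ by 110 mod 14 = 12.
gcd(110, 14) = 2, so the sample visits 14/2 = 7 distinct residues mod 14.
Start 42 is clinic day 14; the clinic days hit are 2, 4, 6, 8, 10, 12, 14.

2, 4, 6, 8, 10, 12, 14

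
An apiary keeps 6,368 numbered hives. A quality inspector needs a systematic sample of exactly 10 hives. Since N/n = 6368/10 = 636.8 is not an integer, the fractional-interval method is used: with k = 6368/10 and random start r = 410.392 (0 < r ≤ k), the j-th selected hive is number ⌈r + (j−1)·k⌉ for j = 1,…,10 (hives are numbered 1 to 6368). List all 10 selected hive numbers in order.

411, 1048, 1684, 2321, 2958, 3595, 4232, 4868, 5505, 6142

j=1: r + 0k = 410.392 → ⌈·⌉ = 411
j=2: r + 1k = 1047.192 → ⌈·⌉ = 1048
j=3: r + 2k = 1683.992 → ⌈·⌉ = 1684
j=4: r + 3k = 2320.792 → ⌈·⌉ = 2321
j=5: r + 4k = 2957.592 → ⌈·⌉ = 2958
j=6: r + 5k = 3594.392 → ⌈·⌉ = 3595
j=7: r + 6k = 4231.192 → ⌈·⌉ = 4232
j=8: r + 7k = 4867.992 → ⌈·⌉ = 4868
j=9: r + 8k = 5504.792 → ⌈·⌉ = 5505
j=10: r + 9k = 6141.592 → ⌈·⌉ = 6142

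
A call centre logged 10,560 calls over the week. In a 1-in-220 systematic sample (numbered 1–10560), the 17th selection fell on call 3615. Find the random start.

95

k = 220
r = 3615 − (17−1)×220 = 3615 − 3520 = 95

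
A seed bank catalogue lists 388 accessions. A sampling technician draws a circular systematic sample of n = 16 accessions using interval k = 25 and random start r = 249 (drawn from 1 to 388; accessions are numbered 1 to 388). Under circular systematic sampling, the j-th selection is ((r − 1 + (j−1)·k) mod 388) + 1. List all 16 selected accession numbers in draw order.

Selection 1: 249
Selection 2: 249 + 25 = 274
Selection 3: 274 + 25 = 299
Selection 4: 299 + 25 = 324
Selection 5: 324 + 25 = 349
Selection 6: 349 + 25 = 374
Selection 7: 374 + 25 = 399 → 399 − 388 = 11
Selection 8: 11 + 25 = 36
Selection 9: 36 + 25 = 61
Selection 10: 61 + 25 = 86
Selection 11: 86 + 25 = 111
Selection 12: 111 + 25 = 136
Selection 13: 136 + 25 = 161
Selection 14: 161 + 25 = 186
Selection 15: 186 + 25 = 211
Selection 16: 211 + 25 = 236

249, 274, 299, 324, 349, 374, 11, 36, 61, 86, 111, 136, 161, 186, 211, 236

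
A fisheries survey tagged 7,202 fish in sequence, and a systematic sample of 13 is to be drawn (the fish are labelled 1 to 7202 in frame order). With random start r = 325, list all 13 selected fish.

k = N/n = 7202/13 = 554
fish 1: 325
fish 2: 325 + 554 = 879
fish 3: 879 + 554 = 1433
fish 4: 1433 + 554 = 1987
fish 5: 1987 + 554 = 2541
fish 6: 2541 + 554 = 3095
fish 7: 3095 + 554 = 3649
fish 8: 3649 + 554 = 4203
fish 9: 4203 + 554 = 4757
fish 10: 4757 + 554 = 5311
fish 11: 5311 + 554 = 5865
fish 12: 5865 + 554 = 6419
fish 13: 6419 + 554 = 6973

325, 879, 1433, 1987, 2541, 3095, 3649, 4203, 4757, 5311, 5865, 6419, 6973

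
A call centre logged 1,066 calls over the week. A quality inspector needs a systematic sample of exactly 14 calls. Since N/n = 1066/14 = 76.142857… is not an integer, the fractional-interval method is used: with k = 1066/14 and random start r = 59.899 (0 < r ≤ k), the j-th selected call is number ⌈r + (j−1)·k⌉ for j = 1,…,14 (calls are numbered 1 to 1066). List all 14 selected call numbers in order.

j=1: r + 0k = 59.899 → ⌈·⌉ = 60
j=2: r + 1k = 136.041857… → ⌈·⌉ = 137
j=3: r + 2k = 212.184714… → ⌈·⌉ = 213
j=4: r + 3k = 288.327571… → ⌈·⌉ = 289
j=5: r + 4k = 364.470428… → ⌈·⌉ = 365
j=6: r + 5k = 440.613285… → ⌈·⌉ = 441
j=7: r + 6k = 516.756142… → ⌈·⌉ = 517
j=8: r + 7k = 592.899 → ⌈·⌉ = 593
j=9: r + 8k = 669.041857… → ⌈·⌉ = 670
j=10: r + 9k = 745.184714… → ⌈·⌉ = 746
j=11: r + 10k = 821.327571… → ⌈·⌉ = 822
j=12: r + 11k = 897.470428… → ⌈·⌉ = 898
j=13: r + 12k = 973.613285… → ⌈·⌉ = 974
j=14: r + 13k = 1049.756142… → ⌈·⌉ = 1050

60, 137, 213, 289, 365, 441, 517, 593, 670, 746, 822, 898, 974, 1050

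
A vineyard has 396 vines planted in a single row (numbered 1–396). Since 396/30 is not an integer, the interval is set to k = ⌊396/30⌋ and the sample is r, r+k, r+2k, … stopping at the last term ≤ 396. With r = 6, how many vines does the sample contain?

k = ⌊396/30⌋ = 13
Achieved size = ⌊(396 − 6)/13⌋ + 1 = ⌊390/13⌋ + 1 = 30 + 1 = 31
(last selection: 6 + 30×13 = 396 ≤ 396; next would be 409 > 396)

31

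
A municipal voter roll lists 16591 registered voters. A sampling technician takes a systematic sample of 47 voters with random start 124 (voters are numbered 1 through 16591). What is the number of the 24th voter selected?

8243

k = 16591/47 = 353
24th selection = r + (24−1)·k = 124 + 23×353 = 124 + 8119 = 8243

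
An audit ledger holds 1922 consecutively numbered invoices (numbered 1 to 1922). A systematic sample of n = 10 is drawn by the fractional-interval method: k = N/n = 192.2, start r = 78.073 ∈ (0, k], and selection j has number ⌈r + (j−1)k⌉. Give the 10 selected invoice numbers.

79, 271, 463, 655, 847, 1040, 1232, 1424, 1616, 1808

j=1: r + 0k = 78.073 → ⌈·⌉ = 79
j=2: r + 1k = 270.273 → ⌈·⌉ = 271
j=3: r + 2k = 462.473 → ⌈·⌉ = 463
j=4: r + 3k = 654.673 → ⌈·⌉ = 655
j=5: r + 4k = 846.873 → ⌈·⌉ = 847
j=6: r + 5k = 1039.073 → ⌈·⌉ = 1040
j=7: r + 6k = 1231.273 → ⌈·⌉ = 1232
j=8: r + 7k = 1423.473 → ⌈·⌉ = 1424
j=9: r + 8k = 1615.673 → ⌈·⌉ = 1616
j=10: r + 9k = 1807.873 → ⌈·⌉ = 1808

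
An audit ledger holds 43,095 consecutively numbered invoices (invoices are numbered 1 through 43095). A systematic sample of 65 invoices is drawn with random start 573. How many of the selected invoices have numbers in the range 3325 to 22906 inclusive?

k = 43095/65 = 663
First selection ≥ 3325: 573 + ⌈(3325−573)/663⌉·663 = 573 + 5×663 = 3888
Last selection ≤ 22906: 573 + ⌊(22906−573)/663⌋·663 = 573 + 33×663 = 22452
Count = 33 − 5 + 1 = 29

29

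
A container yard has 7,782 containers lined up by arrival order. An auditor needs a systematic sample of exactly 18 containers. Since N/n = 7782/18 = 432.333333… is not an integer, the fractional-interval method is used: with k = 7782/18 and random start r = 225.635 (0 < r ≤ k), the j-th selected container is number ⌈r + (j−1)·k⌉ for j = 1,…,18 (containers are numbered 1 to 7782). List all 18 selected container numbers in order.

j=1: r + 0k = 225.635 → ⌈·⌉ = 226
j=2: r + 1k = 657.968333… → ⌈·⌉ = 658
j=3: r + 2k = 1090.301666… → ⌈·⌉ = 1091
j=4: r + 3k = 1522.635 → ⌈·⌉ = 1523
j=5: r + 4k = 1954.968333… → ⌈·⌉ = 1955
j=6: r + 5k = 2387.301666… → ⌈·⌉ = 2388
j=7: r + 6k = 2819.635 → ⌈·⌉ = 2820
j=8: r + 7k = 3251.968333… → ⌈·⌉ = 3252
j=9: r + 8k = 3684.301666… → ⌈·⌉ = 3685
j=10: r + 9k = 4116.635 → ⌈·⌉ = 4117
j=11: r + 10k = 4548.968333… → ⌈·⌉ = 4549
j=12: r + 11k = 4981.301666… → ⌈·⌉ = 4982
j=13: r + 12k = 5413.635 → ⌈·⌉ = 5414
j=14: r + 13k = 5845.968333… → ⌈·⌉ = 5846
j=15: r + 14k = 6278.301666… → ⌈·⌉ = 6279
j=16: r + 15k = 6710.635 → ⌈·⌉ = 6711
j=17: r + 16k = 7142.968333… → ⌈·⌉ = 7143
j=18: r + 17k = 7575.301666… → ⌈·⌉ = 7576

226, 658, 1091, 1523, 1955, 2388, 2820, 3252, 3685, 4117, 4549, 4982, 5414, 5846, 6279, 6711, 7143, 7576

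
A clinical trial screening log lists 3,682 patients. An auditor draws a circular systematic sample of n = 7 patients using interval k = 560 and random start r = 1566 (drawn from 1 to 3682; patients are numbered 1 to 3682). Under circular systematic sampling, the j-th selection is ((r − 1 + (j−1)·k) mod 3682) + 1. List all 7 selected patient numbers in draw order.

Selection 1: 1566
Selection 2: 1566 + 560 = 2126
Selection 3: 2126 + 560 = 2686
Selection 4: 2686 + 560 = 3246
Selection 5: 3246 + 560 = 3806 → 3806 − 3682 = 124
Selection 6: 124 + 560 = 684
Selection 7: 684 + 560 = 1244

1566, 2126, 2686, 3246, 124, 684, 1244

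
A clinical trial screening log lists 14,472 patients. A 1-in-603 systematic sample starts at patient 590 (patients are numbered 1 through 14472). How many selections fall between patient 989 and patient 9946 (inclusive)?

15

k = 603
First selection ≥ 989: 590 + ⌈(989−590)/603⌉·603 = 590 + 1×603 = 1193
Last selection ≤ 9946: 590 + ⌊(9946−590)/603⌋·603 = 590 + 15×603 = 9635
Count = 15 − 1 + 1 = 15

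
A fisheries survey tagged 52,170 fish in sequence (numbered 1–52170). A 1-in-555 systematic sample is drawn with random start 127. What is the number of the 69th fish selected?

k = 555
69th selection = r + (69−1)·k = 127 + 68×555 = 127 + 37740 = 37867

37867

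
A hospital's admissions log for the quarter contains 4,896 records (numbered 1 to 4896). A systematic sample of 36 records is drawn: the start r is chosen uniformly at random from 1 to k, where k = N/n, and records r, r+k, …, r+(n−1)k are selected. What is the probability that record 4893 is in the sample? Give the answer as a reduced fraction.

k = 4896/36 = 136.
Record 4893 is selected iff r ≡ 4893 (mod 136); exactly one such r in {1,…,136}.
Inclusion probability = 1/136.

1/136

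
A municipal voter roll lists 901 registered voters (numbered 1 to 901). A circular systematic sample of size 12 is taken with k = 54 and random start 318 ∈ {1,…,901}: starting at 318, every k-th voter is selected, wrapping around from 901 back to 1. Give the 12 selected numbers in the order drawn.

318, 372, 426, 480, 534, 588, 642, 696, 750, 804, 858, 11

Selection 1: 318
Selection 2: 318 + 54 = 372
Selection 3: 372 + 54 = 426
Selection 4: 426 + 54 = 480
Selection 5: 480 + 54 = 534
Selection 6: 534 + 54 = 588
Selection 7: 588 + 54 = 642
Selection 8: 642 + 54 = 696
Selection 9: 696 + 54 = 750
Selection 10: 750 + 54 = 804
Selection 11: 804 + 54 = 858
Selection 12: 858 + 54 = 912 → 912 − 901 = 11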